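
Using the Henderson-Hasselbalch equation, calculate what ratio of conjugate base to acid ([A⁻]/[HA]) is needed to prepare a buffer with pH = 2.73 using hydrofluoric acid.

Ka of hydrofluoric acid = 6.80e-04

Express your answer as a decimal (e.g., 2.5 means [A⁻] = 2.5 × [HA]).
[A⁻]/[HA] = 0.365

pKa = −log(6.80e-04) = 3.1675. pH = pKa + log([A⁻]/[HA]). 2.73 = 3.1675 + log(ratio). log(ratio) = 2.73 − 3.1675 = -0.4375. ratio = 10^(-0.4375) = 0.365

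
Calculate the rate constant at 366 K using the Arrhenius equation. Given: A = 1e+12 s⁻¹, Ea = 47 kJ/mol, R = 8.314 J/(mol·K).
1.96e+05 s⁻¹

k = A·exp(-Ea/(R·T)) = 1e+12·exp(-47000/(8.314·366)) = 1e+12·exp(-15.4457) = 1e+12·1.9590e-07 = 1.96e+05 s⁻¹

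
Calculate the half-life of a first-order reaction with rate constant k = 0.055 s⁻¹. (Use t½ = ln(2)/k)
12.60 s

t½ = ln(2)/k = 0.6931/0.055 = 12.60 s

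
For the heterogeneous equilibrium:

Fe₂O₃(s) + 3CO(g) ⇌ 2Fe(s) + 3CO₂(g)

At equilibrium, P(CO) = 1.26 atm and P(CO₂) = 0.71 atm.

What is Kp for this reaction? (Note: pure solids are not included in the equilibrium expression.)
K_p = 0.179

Solids (Fe₂O₃, Fe) are excluded.
Kp = P(CO₂)³/P(CO)³ = (0.71)³/(1.26)³ = 0.3579/2 = 0.179.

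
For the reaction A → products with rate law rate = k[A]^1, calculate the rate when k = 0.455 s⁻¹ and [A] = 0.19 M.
0.08645 M/s

rate = k·[A]^1 = 0.455·(0.19)^1 = 0.455·0.19 = 0.08645 M/s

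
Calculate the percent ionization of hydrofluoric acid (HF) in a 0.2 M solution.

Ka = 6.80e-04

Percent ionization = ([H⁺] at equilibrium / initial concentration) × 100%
Percent ionization = 5.66%

Let x = [H⁺]. Ka = x²/(C - x) ⇒ x² + (6.80e-04)x - (6.80e-04)(0.2) = 0. x = 1.1327e-02. Percent = (1.1327e-02/0.2) × 100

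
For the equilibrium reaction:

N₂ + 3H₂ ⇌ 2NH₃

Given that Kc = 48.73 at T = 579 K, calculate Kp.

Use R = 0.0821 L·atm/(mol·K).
K_p = 0.0216

Δn = (moles gaseous products) − (moles gaseous reactants) = -2
T = 579 K; RT = 0.0821 × 579 = 47.5359
Kp = Kc·(RT)^Δn = 48.73 × (47.5359)^-2 = 48.73 × 0.000442544 = 0.0216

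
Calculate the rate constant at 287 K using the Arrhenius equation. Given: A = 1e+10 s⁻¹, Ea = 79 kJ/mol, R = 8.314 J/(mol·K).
4.18e-05 s⁻¹

k = A·exp(-Ea/(R·T)) = 1e+10·exp(-79000/(8.314·287)) = 1e+10·exp(-33.1082) = 1e+10·4.1812e-15 = 4.18e-05 s⁻¹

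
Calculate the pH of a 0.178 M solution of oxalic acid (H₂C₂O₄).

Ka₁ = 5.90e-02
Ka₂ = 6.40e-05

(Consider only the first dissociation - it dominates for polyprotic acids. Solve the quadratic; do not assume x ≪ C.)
pH = 1.11

x² + Ka₁·x − Ka₁·C = 0 with Ka₁ = 5.90e-02, C = 0.178.
x = (−Ka₁ + √(Ka₁² + 4·Ka₁·C))/2 = 7.7141e-02 M, so pH = 1.11.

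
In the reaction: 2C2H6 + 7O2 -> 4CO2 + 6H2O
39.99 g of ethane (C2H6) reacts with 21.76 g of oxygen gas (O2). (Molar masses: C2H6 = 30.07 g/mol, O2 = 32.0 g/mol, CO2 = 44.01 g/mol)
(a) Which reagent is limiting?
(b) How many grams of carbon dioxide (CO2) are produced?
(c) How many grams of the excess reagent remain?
(a) O2, (b) 17.1 g, (c) 34.15 g

Moles of C2H6 = 39.99 g ÷ 30.07 g/mol = 1.3299 mol
Moles of O2 = 21.76 g ÷ 32.0 g/mol = 0.68 mol
Moles ÷ coefficient: C2H6: 1.3299/2 = 0.6649, O2: 0.68/7 = 0.09714
(a) O2 has the smaller value, so O2 is the limiting reagent.
(b) Moles of CO2 = 0.68 mol O2 × (4/7) = 0.388571 mol; mass = 0.388571 mol × 44.01 g/mol = 17.1 g
(c) C2H6 consumed = 0.68 × (2/7) = 0.194286 mol; remaining = 1.3299 − 0.194286 = 1.13561 mol; mass = 1.13561 mol × 30.07 g/mol = 34.15 g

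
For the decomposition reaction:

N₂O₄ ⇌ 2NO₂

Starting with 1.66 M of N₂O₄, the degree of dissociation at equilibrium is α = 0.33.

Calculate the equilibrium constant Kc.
K_c = 1.0792

x = α·[A]₀ = 0.33 × 1.66 = 0.5478 M dissociated.
At eq: [N₂O₄] = 1.66 − 0.5478 = 1.112 M; [NO₂] = 2x = 1.096 M.
Kc = [NO₂]²/[N₂O₄] = (1.096)²/1.112 = 1.079.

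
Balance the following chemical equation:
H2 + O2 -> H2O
Balanced equation:
2H2 + O2 -> 2H2O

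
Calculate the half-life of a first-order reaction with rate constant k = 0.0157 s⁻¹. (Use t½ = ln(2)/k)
44.15 s

t½ = ln(2)/k = 0.6931/0.0157 = 44.15 s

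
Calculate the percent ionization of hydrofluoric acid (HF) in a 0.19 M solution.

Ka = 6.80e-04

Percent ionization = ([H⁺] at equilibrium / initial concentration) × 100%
Percent ionization = 5.81%

Let x = [H⁺]. Ka = x²/(C - x) ⇒ x² + (6.80e-04)x - (6.80e-04)(0.19) = 0. x = 1.1032e-02. Percent = (1.1032e-02/0.19) × 100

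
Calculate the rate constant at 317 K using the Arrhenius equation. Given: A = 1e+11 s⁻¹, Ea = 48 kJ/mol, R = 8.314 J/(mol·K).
1.23e+03 s⁻¹

k = A·exp(-Ea/(R·T)) = 1e+11·exp(-48000/(8.314·317)) = 1e+11·exp(-18.2126) = 1e+11·1.2313e-08 = 1.23e+03 s⁻¹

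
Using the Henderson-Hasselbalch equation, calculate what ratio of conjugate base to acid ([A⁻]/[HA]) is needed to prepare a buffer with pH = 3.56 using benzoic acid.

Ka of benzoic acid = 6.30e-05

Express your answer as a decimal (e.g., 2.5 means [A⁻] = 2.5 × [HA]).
[A⁻]/[HA] = 0.229

pKa = −log(6.30e-05) = 4.2007. pH = pKa + log([A⁻]/[HA]). 3.56 = 4.2007 + log(ratio). log(ratio) = 3.56 − 4.2007 = -0.6407. ratio = 10^(-0.6407) = 0.229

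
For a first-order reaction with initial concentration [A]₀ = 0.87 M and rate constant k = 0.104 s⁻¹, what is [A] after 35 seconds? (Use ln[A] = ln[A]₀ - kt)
0.0228 M

ln[A] = ln[A]₀ - k·t = ln(0.87) - (0.104)·(35) = -0.1393 - 3.6400 = -3.7793
[A] = e^(-3.7793) = 0.0228 M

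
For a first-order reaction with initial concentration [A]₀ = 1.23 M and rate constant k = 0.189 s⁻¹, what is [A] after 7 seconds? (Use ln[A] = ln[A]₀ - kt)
0.3276 M

ln[A] = ln[A]₀ - k·t = ln(1.23) - (0.189)·(7) = 0.2070 - 1.3230 = -1.1160
[A] = e^(-1.1160) = 0.3276 M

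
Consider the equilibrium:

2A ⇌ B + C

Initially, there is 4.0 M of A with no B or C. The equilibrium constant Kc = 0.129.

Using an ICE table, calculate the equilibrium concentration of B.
[B] = 0.836 M

ICE: [A] = 4.0 − 2x, [B] = [C] = x.
Kc = x²/(4.0 − 2x)² = 0.129 ⇒ √Kc = x/(4.0 − 2x).
x = √0.129·4.0/(1 + 2√0.129) = 0.35917·4.0/1.7183 = 0.83608.
[B] = x = 0.836 M.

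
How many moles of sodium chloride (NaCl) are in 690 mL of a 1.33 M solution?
Moles = Molarity × Volume (L)
Moles = 1.33 M × 0.69 L = 0.9177 mol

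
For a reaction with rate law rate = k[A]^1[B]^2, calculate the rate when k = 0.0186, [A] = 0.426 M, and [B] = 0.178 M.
0.0002511 M/s

rate = k·[A]^1·[B]^2 = 0.0186·(0.426)^1·(0.178)^2 = 0.0186·0.426·0.031684 = 0.0002511 M/s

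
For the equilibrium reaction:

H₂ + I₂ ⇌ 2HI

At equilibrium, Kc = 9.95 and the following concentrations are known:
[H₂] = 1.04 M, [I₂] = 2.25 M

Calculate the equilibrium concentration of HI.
[HI] = 4.8252 M

Kc = ([HI]^2) / ([H₂] × [I₂]) = 9.95
[HI]^2 = Kc · (reactant terms)/(other product terms) = 9.95 · 2.34 / 1 = 23.283
[HI] = (23.283)^(1/2) = 4.8252 M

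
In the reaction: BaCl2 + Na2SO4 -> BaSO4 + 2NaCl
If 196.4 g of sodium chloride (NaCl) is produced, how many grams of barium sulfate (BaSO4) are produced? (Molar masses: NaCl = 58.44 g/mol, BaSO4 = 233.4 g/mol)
Moles of NaCl = 196.4 g ÷ 58.44 g/mol = 3.36071 mol
Mole ratio: 1 mol BaSO4 / 2 mol NaCl
Moles of BaSO4 = 3.36071 × (1/2) = 1.68036 mol
Mass of BaSO4 = 1.68036 mol × 233.4 g/mol = 392.2 g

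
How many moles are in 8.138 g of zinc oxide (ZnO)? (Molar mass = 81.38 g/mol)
Moles = 8.138 g ÷ 81.38 g/mol = 0.1 mol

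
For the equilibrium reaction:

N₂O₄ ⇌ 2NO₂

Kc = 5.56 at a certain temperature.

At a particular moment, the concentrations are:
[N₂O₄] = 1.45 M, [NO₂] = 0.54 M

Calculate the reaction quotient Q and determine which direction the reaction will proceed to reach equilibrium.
Q = 0.201, Q < K, reaction proceeds forward (toward products)

Q = ([NO₂]^2) / ([N₂O₄])
  = ((0.54)^2) / ((1.45)) = 0.2916/1.45 = 0.2011
Since Q = 0.2011 < Kc = 5.56, the reaction proceeds forward (toward products) to reach equilibrium.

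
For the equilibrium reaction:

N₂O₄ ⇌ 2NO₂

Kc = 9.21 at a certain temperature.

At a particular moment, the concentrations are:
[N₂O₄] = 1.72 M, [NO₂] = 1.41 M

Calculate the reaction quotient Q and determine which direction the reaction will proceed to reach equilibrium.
Q = 1.156, Q < K, reaction proceeds forward (toward products)

Q = ([NO₂]^2) / ([N₂O₄])
  = ((1.41)^2) / ((1.72)) = 1.9881/1.72 = 1.156
Since Q = 1.156 < Kc = 9.21, the reaction proceeds forward (toward products) to reach equilibrium.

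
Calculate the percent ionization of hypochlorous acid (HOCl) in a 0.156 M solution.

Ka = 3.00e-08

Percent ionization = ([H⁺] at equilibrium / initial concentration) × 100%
Percent ionization = 0.0438%

Let x = [H⁺]. Ka = x²/(C - x) ⇒ x² + (3.00e-08)x - (3.00e-08)(0.156) = 0. x = 6.8396e-05. Percent = (6.8396e-05/0.156) × 100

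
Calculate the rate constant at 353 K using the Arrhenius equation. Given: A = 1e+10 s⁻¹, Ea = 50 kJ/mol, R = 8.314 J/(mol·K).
3.99e+02 s⁻¹

k = A·exp(-Ea/(R·T)) = 1e+10·exp(-50000/(8.314·353)) = 1e+10·exp(-17.0367) = 1e+10·3.9908e-08 = 3.99e+02 s⁻¹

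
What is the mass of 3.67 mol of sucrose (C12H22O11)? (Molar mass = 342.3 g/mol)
Mass = 3.67 mol × 342.3 g/mol = 1256 g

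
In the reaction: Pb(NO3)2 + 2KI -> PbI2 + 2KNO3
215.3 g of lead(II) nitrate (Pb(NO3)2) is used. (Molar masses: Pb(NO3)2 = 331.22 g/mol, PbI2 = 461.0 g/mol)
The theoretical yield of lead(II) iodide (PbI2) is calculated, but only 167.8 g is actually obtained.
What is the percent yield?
Moles of Pb(NO3)2 = 215.3 g ÷ 331.22 g/mol = 0.650021 mol
Mole ratio: 1 mol PbI2 / 1 mol Pb(NO3)2
Moles of PbI2 = 0.650021 × (1/1) = 0.650021 mol
Theoretical yield = 0.650021 mol × 461.0 g/mol = 299.66 g
Actual yield = 167.8 g
Percent yield = (167.8 / 299.66) × 100% = 56.0%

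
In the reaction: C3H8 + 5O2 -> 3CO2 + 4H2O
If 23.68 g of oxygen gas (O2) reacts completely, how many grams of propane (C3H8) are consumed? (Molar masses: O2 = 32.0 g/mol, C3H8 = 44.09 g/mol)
Moles of O2 = 23.68 g ÷ 32.0 g/mol = 0.74 mol
Mole ratio: 1 mol C3H8 / 5 mol O2
Moles of C3H8 = 0.74 × (1/5) = 0.148 mol
Mass of C3H8 = 0.148 mol × 44.09 g/mol = 6.525 g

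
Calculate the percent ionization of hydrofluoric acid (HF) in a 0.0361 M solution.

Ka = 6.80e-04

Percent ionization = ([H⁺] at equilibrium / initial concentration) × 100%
Percent ionization = 12.8%

Let x = [H⁺]. Ka = x²/(C - x) ⇒ x² + (6.80e-04)x - (6.80e-04)(0.0361) = 0. x = 4.6262e-03. Percent = (4.6262e-03/0.0361) × 100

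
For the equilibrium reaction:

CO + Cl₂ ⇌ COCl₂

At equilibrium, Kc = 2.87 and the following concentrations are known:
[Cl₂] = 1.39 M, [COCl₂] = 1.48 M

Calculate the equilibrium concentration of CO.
[CO] = 0.3710 M

Kc = ([COCl₂]) / ([CO] × [Cl₂]) = 2.87
[CO]^1 = (product terms)/(Kc · other reactant terms) = 1.48 / (2.87 · 1.39) = 0.37099
[CO] = 0.3710 M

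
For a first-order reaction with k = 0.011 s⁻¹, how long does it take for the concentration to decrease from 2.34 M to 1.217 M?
59.43 s

From ln[A] = ln[A]₀ - k·t: t = ln([A]₀/[A])/k = ln(2.34/1.217)/0.011 = ln(1.9228)/0.011 = 0.6538/0.011 = 59.43 s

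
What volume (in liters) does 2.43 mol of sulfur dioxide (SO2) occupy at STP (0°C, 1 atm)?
At STP, 1 mol of gas occupies 22.4 L
Volume = 2.43 mol × 22.4 L/mol = 54.43 L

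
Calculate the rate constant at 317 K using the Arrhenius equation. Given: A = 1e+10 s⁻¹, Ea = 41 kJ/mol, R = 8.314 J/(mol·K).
1.75e+03 s⁻¹

k = A·exp(-Ea/(R·T)) = 1e+10·exp(-41000/(8.314·317)) = 1e+10·exp(-15.5566) = 1e+10·1.7533e-07 = 1.75e+03 s⁻¹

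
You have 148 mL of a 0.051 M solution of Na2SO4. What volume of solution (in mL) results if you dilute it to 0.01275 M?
Using M₁V₁ = M₂V₂:
0.051 × 148 = 0.01275 × V₂
V₂ = (0.051 × 148) / 0.01275 = 592 mL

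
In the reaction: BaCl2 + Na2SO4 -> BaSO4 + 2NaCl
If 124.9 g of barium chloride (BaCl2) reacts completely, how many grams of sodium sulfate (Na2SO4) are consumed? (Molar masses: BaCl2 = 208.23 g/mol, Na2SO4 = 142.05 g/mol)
Moles of BaCl2 = 124.9 g ÷ 208.23 g/mol = 0.599818 mol
Mole ratio: 1 mol Na2SO4 / 1 mol BaCl2
Moles of Na2SO4 = 0.599818 × (1/1) = 0.599818 mol
Mass of Na2SO4 = 0.599818 mol × 142.05 g/mol = 85.2 g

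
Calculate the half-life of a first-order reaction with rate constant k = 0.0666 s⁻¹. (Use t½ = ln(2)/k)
10.41 s

t½ = ln(2)/k = 0.6931/0.0666 = 10.41 s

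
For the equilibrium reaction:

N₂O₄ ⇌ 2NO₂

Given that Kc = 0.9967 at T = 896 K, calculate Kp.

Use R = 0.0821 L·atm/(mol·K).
K_p = 73.3188

Δn = (moles gaseous products) − (moles gaseous reactants) = 1
T = 896 K; RT = 0.0821 × 896 = 73.5616
Kp = Kc·(RT)^Δn = 0.9967 × (73.5616)^1 = 0.9967 × 73.5616 = 73.3188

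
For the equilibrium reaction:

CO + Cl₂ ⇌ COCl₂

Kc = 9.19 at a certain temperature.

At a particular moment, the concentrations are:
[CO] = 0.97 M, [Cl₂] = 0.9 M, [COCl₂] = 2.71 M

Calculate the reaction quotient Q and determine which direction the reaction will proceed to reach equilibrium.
Q = 3.104, Q < K, reaction proceeds forward (toward products)

Q = ([COCl₂]) / ([CO] × [Cl₂])
  = ((2.71)) / ((0.97)·(0.9)) = 2.71/0.873 = 3.104
Since Q = 3.104 < Kc = 9.19, the reaction proceeds forward (toward products) to reach equilibrium.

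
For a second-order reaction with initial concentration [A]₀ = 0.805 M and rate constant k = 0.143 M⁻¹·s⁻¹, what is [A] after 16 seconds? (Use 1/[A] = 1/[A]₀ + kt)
0.2833 M

1/[A] = 1/[A]₀ + k·t = 1/0.805 + (0.143)·(16) = 1.2422 + 2.2880 = 3.5302
[A] = 1/3.5302 = 0.2833 M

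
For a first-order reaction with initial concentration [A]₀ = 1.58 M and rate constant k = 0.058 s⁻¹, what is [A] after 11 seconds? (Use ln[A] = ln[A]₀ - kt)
0.8348 M

ln[A] = ln[A]₀ - k·t = ln(1.58) - (0.058)·(11) = 0.4574 - 0.6380 = -0.1806
[A] = e^(-0.1806) = 0.8348 M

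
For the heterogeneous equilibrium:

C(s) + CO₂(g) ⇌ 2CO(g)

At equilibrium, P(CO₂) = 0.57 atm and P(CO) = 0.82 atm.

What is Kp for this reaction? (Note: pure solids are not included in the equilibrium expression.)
K_p = 1.180

Solid C is excluded.
Kp = P(CO)²/P(CO₂) = (0.82)²/0.57 = 0.6724/0.57 = 1.180.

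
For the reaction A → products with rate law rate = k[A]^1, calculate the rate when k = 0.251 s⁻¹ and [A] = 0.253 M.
0.0635 M/s

rate = k·[A]^1 = 0.251·(0.253)^1 = 0.251·0.253 = 0.0635 M/s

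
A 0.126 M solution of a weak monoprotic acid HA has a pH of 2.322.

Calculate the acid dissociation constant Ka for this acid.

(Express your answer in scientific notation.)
K_a = 1.87e-04

[H⁺] = 10^(−pH) = 10^(−2.322) = 4.764e-03 M. For HA ⇌ H⁺ + A⁻, Ka = x²/(C − x) = (4.764e-03)²/(0.126 − 4.764e-03) = 1.87e-04.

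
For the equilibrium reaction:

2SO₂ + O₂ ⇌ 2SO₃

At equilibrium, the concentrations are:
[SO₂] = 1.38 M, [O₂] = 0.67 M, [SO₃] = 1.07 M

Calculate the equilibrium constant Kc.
K_c = 0.8973

Kc = ([SO₃]^2) / ([SO₂]^2 × [O₂])
   = ((1.07)^2) / ((1.38)^2·(0.67))
   = 1.1449 / 1.2759 = 0.8973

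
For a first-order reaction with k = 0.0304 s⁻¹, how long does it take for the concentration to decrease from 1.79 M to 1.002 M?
19.09 s

From ln[A] = ln[A]₀ - k·t: t = ln([A]₀/[A])/k = ln(1.79/1.002)/0.0304 = ln(1.7864)/0.0304 = 0.5802/0.0304 = 19.09 s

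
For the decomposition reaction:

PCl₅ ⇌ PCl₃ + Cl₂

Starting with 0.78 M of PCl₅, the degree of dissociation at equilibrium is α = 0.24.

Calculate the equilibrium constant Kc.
K_c = 0.0591

x = α·[A]₀ = 0.24 × 0.78 = 0.1872 M dissociated.
At eq: [PCl₅] = 0.78 − 0.1872 = 0.5928 M; [PCl₃] = [Cl₂] = x = 0.1872 M.
Kc = [PCl₃][Cl₂]/[PCl₅] = (0.1872)²/0.5928 = 0.05912.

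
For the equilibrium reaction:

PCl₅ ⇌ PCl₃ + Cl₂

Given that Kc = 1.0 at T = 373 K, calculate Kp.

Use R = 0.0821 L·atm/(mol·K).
K_p = 30.6233

Δn = (moles gaseous products) − (moles gaseous reactants) = 1
T = 373 K; RT = 0.0821 × 373 = 30.6233
Kp = Kc·(RT)^Δn = 1.0 × (30.6233)^1 = 1.0 × 30.6233 = 30.6233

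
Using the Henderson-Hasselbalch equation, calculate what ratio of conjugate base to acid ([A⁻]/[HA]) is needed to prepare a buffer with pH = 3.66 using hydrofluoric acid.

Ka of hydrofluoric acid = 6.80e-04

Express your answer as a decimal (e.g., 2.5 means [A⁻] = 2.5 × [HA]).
[A⁻]/[HA] = 3.108

pKa = −log(6.80e-04) = 3.1675. pH = pKa + log([A⁻]/[HA]). 3.66 = 3.1675 + log(ratio). log(ratio) = 3.66 − 3.1675 = 0.4925. ratio = 10^(0.4925) = 3.108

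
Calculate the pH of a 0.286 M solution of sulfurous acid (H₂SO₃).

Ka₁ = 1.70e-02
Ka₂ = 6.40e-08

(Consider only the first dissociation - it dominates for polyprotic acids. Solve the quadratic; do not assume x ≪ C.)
pH = 1.21

x² + Ka₁·x − Ka₁·C = 0 with Ka₁ = 1.70e-02, C = 0.286.
x = (−Ka₁ + √(Ka₁² + 4·Ka₁·C))/2 = 6.1744e-02 M, so pH = 1.21.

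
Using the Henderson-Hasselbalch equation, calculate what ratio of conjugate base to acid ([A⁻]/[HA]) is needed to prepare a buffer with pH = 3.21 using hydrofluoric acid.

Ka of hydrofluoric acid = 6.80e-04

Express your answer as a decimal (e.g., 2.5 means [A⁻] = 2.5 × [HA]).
[A⁻]/[HA] = 1.103

pKa = −log(6.80e-04) = 3.1675. pH = pKa + log([A⁻]/[HA]). 3.21 = 3.1675 + log(ratio). log(ratio) = 3.21 − 3.1675 = 0.0425. ratio = 10^(0.0425) = 1.103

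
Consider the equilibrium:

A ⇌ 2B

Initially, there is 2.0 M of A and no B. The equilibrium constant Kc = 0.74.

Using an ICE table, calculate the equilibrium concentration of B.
[B] = 1.046 M

ICE: [A] = 2.0 − x, [B] = 2x.
Kc = (2x)²/(2.0 − x) = 0.74 ⇒ 4x² + 0.74x − 1.48 = 0.
x = (−0.74 + √(0.74² + 4·4·1.48))/(2·4) = (−0.74 + √24.228)/8 = 0.52277.
[B] = 2x = 1.046 M.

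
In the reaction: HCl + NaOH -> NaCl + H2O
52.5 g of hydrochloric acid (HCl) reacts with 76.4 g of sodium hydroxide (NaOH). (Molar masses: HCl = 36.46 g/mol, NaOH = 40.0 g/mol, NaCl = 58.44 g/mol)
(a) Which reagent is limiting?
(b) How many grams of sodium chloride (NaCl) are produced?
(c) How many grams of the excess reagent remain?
(a) HCl, (b) 84.15 g, (c) 18.8 g

Moles of HCl = 52.5 g ÷ 36.46 g/mol = 1.43993 mol
Moles of NaOH = 76.4 g ÷ 40.0 g/mol = 1.91 mol
Moles ÷ coefficient: HCl: 1.43993/1 = 1.44, NaOH: 1.91/1 = 1.91
(a) HCl has the smaller value, so HCl is the limiting reagent.
(b) Moles of NaCl = 1.43993 mol HCl × (1/1) = 1.43993 mol; mass = 1.43993 mol × 58.44 g/mol = 84.15 g
(c) NaOH consumed = 1.43993 × (1/1) = 1.43993 mol; remaining = 1.91 − 1.43993 = 0.470066 mol; mass = 0.470066 mol × 40.0 g/mol = 18.8 g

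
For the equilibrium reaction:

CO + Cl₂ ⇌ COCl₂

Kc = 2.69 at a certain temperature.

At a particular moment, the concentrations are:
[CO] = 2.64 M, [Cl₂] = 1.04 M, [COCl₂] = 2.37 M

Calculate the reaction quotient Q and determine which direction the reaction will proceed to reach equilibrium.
Q = 0.863, Q < K, reaction proceeds forward (toward products)

Q = ([COCl₂]) / ([CO] × [Cl₂])
  = ((2.37)) / ((2.64)·(1.04)) = 2.37/2.7456 = 0.8632
Since Q = 0.8632 < Kc = 2.69, the reaction proceeds forward (toward products) to reach equilibrium.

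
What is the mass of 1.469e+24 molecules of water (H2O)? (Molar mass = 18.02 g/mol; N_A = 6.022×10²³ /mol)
Moles = 1.469e+24 ÷ 6.022×10²³ = 2.43939 mol
Mass = 2.43939 mol × 18.02 g/mol = 43.96 g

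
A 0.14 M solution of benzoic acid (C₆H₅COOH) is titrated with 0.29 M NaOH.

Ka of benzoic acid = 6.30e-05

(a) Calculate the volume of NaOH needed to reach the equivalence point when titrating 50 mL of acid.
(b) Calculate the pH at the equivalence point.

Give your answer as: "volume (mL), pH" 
V = 24.1 mL, pH = 8.59

(a) At equivalence: moles acid = moles base.
moles acid = 0.14 × 0.05 = 0.007 mol; V_NaOH = 0.007/0.29 = 0.02414 L = 24.1 mL.
(b) At equivalence, all acid → conjugate base A⁻ at [A⁻] = 0.007/0.07414 = 0.09442 M.
Kb = Kw/Ka = 1.0e-14/6.30e-05 = 1.587e-10; [OH⁻] = √(Kb·[A⁻]) = 3.871e-06; pOH = 5.41; pH = 14 − pOH = 8.59.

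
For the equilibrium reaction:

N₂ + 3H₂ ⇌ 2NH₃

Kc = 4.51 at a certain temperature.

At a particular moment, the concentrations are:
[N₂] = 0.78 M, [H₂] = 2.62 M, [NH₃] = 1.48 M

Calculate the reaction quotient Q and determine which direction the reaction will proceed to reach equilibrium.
Q = 0.156, Q < K, reaction proceeds forward (toward products)

Q = ([NH₃]^2) / ([N₂] × [H₂]^3)
  = ((1.48)^2) / ((0.78)·(2.62)^3) = 2.1904/14.028 = 0.1561
Since Q = 0.1561 < Kc = 4.51, the reaction proceeds forward (toward products) to reach equilibrium.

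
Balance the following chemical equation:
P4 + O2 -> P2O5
Balanced equation:
P4 + 5O2 -> 2P2O5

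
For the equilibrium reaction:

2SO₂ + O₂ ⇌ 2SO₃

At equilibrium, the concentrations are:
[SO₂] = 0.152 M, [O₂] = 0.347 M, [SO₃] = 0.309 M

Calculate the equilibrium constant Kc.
K_c = 11.9097

Kc = ([SO₃]^2) / ([SO₂]^2 × [O₂])
   = ((0.309)^2) / ((0.152)^2·(0.347))
   = 0.095481 / 0.0080171 = 11.9097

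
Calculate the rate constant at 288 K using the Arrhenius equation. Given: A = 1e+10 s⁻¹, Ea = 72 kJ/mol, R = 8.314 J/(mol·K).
8.73e-04 s⁻¹

k = A·exp(-Ea/(R·T)) = 1e+10·exp(-72000/(8.314·288)) = 1e+10·exp(-30.0698) = 1e+10·8.7271e-14 = 8.73e-04 s⁻¹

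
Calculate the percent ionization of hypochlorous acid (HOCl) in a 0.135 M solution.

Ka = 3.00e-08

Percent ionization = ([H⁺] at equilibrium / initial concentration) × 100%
Percent ionization = 0.0471%

Let x = [H⁺]. Ka = x²/(C - x) ⇒ x² + (3.00e-08)x - (3.00e-08)(0.135) = 0. x = 6.3625e-05. Percent = (6.3625e-05/0.135) × 100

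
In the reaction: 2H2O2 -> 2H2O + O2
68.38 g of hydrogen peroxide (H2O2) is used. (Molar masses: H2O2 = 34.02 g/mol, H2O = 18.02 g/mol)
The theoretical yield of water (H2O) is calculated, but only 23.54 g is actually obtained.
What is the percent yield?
Moles of H2O2 = 68.38 g ÷ 34.02 g/mol = 2.00999 mol
Mole ratio: 2 mol H2O / 2 mol H2O2
Moles of H2O = 2.00999 × (2/2) = 2.00999 mol
Theoretical yield = 2.00999 mol × 18.02 g/mol = 36.22 g
Actual yield = 23.54 g
Percent yield = (23.54 / 36.22) × 100% = 65.0%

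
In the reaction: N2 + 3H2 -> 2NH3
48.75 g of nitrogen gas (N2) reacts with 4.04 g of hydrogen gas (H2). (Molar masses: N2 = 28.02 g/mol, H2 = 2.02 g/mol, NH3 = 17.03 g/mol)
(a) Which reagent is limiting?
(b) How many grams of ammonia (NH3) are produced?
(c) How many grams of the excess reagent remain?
(a) H2, (b) 22.71 g, (c) 30.07 g

Moles of N2 = 48.75 g ÷ 28.02 g/mol = 1.73983 mol
Moles of H2 = 4.04 g ÷ 2.02 g/mol = 2 mol
Moles ÷ coefficient: N2: 1.73983/1 = 1.74, H2: 2/3 = 0.6667
(a) H2 has the smaller value, so H2 is the limiting reagent.
(b) Moles of NH3 = 2 mol H2 × (2/3) = 1.33333 mol; mass = 1.33333 mol × 17.03 g/mol = 22.71 g
(c) N2 consumed = 2 × (1/3) = 0.666667 mol; remaining = 1.73983 − 0.666667 = 1.07316 mol; mass = 1.07316 mol × 28.02 g/mol = 30.07 g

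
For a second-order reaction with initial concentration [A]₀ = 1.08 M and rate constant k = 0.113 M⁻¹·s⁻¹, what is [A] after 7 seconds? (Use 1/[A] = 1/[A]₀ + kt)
0.5824 M

1/[A] = 1/[A]₀ + k·t = 1/1.08 + (0.113)·(7) = 0.9259 + 0.7910 = 1.7169
[A] = 1/1.7169 = 0.5824 M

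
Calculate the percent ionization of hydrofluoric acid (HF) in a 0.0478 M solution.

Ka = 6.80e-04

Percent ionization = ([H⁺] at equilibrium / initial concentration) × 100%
Percent ionization = 11.2%

Let x = [H⁺]. Ka = x²/(C - x) ⇒ x² + (6.80e-04)x - (6.80e-04)(0.0478) = 0. x = 5.3714e-03. Percent = (5.3714e-03/0.0478) × 100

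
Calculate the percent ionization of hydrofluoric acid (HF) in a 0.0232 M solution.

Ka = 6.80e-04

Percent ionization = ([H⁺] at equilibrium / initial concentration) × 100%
Percent ionization = 15.7%

Let x = [H⁺]. Ka = x²/(C - x) ⇒ x² + (6.80e-04)x - (6.80e-04)(0.0232) = 0. x = 3.6464e-03. Percent = (3.6464e-03/0.0232) × 100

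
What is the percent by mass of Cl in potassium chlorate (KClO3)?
Mass of Cl in formula = 35.45 × 1 = 35.45 g/mol
Molar mass = 122.55 g/mol
% Cl = (35.45/122.55) × 100% = 28.93%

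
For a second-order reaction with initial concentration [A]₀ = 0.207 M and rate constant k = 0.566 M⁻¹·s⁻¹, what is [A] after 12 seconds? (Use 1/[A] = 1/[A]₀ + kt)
0.0860 M

1/[A] = 1/[A]₀ + k·t = 1/0.207 + (0.566)·(12) = 4.8309 + 6.7920 = 11.6229
[A] = 1/11.6229 = 0.0860 M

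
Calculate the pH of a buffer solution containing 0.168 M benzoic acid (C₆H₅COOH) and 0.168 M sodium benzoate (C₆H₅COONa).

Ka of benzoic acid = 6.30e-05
pH = 4.20

pKa = -log(6.30e-05) = 4.20. pH = pKa + log([A⁻]/[HA]) = 4.20 + log(0.168/0.168)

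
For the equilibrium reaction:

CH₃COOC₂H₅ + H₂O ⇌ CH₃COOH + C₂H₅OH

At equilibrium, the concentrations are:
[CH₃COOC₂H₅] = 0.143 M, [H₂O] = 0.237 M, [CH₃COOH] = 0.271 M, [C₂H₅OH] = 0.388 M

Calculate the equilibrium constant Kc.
K_c = 3.1025

Kc = ([CH₃COOH] × [C₂H₅OH]) / ([CH₃COOC₂H₅] × [H₂O])
   = ((0.271)·(0.388)) / ((0.143)·(0.237))
   = 0.10515 / 0.033891 = 3.1025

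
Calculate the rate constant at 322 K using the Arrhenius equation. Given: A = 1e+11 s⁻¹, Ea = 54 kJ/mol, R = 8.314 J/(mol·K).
1.74e+02 s⁻¹

k = A·exp(-Ea/(R·T)) = 1e+11·exp(-54000/(8.314·322)) = 1e+11·exp(-20.1710) = 1e+11·1.7371e-09 = 1.74e+02 s⁻¹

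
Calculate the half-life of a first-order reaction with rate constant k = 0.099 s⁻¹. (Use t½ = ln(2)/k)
7.00 s

t½ = ln(2)/k = 0.6931/0.099 = 7.00 s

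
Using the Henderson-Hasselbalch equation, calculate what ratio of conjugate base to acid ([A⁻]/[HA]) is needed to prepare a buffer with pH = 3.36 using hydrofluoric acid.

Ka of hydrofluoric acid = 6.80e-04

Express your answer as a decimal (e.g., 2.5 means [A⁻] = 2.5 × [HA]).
[A⁻]/[HA] = 1.558

pKa = −log(6.80e-04) = 3.1675. pH = pKa + log([A⁻]/[HA]). 3.36 = 3.1675 + log(ratio). log(ratio) = 3.36 − 3.1675 = 0.1925. ratio = 10^(0.1925) = 1.558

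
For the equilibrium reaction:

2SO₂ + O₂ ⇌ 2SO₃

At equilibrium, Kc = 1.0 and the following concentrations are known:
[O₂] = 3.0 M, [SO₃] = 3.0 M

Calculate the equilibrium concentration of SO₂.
[SO₂] = 1.7321 M

Kc = ([SO₃]^2) / ([SO₂]^2 × [O₂]) = 1.0
[SO₂]^2 = (product terms)/(Kc · other reactant terms) = 9 / (1.0 · 3) = 3
[SO₂] = (3)^(1/2) = 1.7321 M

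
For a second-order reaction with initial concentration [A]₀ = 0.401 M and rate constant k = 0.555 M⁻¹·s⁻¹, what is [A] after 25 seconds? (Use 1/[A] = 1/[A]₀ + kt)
0.0611 M

1/[A] = 1/[A]₀ + k·t = 1/0.401 + (0.555)·(25) = 2.4938 + 13.8750 = 16.3688
[A] = 1/16.3688 = 0.0611 M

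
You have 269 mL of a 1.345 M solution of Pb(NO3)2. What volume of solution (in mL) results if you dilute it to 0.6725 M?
Using M₁V₁ = M₂V₂:
1.345 × 269 = 0.6725 × V₂
V₂ = (1.345 × 269) / 0.6725 = 538 mL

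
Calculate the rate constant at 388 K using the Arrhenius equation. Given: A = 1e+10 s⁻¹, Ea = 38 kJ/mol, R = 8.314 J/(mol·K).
7.66e+04 s⁻¹

k = A·exp(-Ea/(R·T)) = 1e+10·exp(-38000/(8.314·388)) = 1e+10·exp(-11.7799) = 1e+10·7.6569e-06 = 7.66e+04 s⁻¹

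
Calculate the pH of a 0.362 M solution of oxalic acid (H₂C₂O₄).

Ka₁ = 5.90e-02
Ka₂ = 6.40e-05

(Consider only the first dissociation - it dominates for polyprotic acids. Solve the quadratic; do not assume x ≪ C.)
pH = 0.92

x² + Ka₁·x − Ka₁·C = 0 with Ka₁ = 5.90e-02, C = 0.362.
x = (−Ka₁ + √(Ka₁² + 4·Ka₁·C))/2 = 1.1959e-01 M, so pH = 0.92.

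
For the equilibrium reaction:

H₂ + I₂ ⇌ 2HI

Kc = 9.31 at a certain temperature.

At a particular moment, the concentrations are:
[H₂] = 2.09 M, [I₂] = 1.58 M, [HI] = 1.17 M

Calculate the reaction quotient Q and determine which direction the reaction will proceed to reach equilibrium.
Q = 0.415, Q < K, reaction proceeds forward (toward products)

Q = ([HI]^2) / ([H₂] × [I₂])
  = ((1.17)^2) / ((2.09)·(1.58)) = 1.3689/3.3022 = 0.4145
Since Q = 0.4145 < Kc = 9.31, the reaction proceeds forward (toward products) to reach equilibrium.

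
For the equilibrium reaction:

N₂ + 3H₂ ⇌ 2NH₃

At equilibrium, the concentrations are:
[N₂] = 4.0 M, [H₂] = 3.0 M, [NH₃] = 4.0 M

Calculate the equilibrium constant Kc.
K_c = 0.1481

Kc = ([NH₃]^2) / ([N₂] × [H₂]^3)
   = ((4.0)^2) / ((4.0)·(3.0)^3)
   = 16 / 108 = 0.1481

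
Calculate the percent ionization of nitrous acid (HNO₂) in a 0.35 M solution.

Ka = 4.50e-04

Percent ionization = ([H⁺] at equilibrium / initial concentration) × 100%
Percent ionization = 3.52%

Let x = [H⁺]. Ka = x²/(C - x) ⇒ x² + (4.50e-04)x - (4.50e-04)(0.35) = 0. x = 1.2327e-02. Percent = (1.2327e-02/0.35) × 100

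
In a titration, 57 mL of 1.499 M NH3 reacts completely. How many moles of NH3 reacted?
Moles = Molarity × Volume (L)
Moles = 1.499 M × 0.057 L = 0.08544 mol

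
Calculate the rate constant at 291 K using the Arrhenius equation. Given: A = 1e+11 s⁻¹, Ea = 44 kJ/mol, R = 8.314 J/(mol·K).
1.26e+03 s⁻¹

k = A·exp(-Ea/(R·T)) = 1e+11·exp(-44000/(8.314·291)) = 1e+11·exp(-18.1865) = 1e+11·1.2638e-08 = 1.26e+03 s⁻¹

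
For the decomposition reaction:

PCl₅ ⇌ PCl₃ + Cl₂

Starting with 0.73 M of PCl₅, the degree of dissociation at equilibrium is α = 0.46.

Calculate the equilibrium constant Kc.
K_c = 0.2861

x = α·[A]₀ = 0.46 × 0.73 = 0.3358 M dissociated.
At eq: [PCl₅] = 0.73 − 0.3358 = 0.3942 M; [PCl₃] = [Cl₂] = x = 0.3358 M.
Kc = [PCl₃][Cl₂]/[PCl₅] = (0.3358)²/0.3942 = 0.2861.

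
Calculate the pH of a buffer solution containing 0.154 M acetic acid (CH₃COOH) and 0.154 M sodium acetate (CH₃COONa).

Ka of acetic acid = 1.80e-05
pH = 4.74

pKa = -log(1.80e-05) = 4.74. pH = pKa + log([A⁻]/[HA]) = 4.74 + log(0.154/0.154)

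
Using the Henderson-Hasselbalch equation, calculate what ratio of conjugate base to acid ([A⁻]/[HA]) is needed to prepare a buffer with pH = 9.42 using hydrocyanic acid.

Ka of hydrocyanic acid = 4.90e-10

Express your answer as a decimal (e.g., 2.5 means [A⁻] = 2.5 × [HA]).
[A⁻]/[HA] = 1.289

pKa = −log(4.90e-10) = 9.3098. pH = pKa + log([A⁻]/[HA]). 9.42 = 9.3098 + log(ratio). log(ratio) = 9.42 − 9.3098 = 0.1102. ratio = 10^(0.1102) = 1.289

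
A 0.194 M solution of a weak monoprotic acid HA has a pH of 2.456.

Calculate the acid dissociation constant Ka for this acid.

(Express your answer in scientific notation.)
K_a = 6.43e-05

[H⁺] = 10^(−pH) = 10^(−2.456) = 3.499e-03 M. For HA ⇌ H⁺ + A⁻, Ka = x²/(C − x) = (3.499e-03)²/(0.194 − 3.499e-03) = 6.43e-05.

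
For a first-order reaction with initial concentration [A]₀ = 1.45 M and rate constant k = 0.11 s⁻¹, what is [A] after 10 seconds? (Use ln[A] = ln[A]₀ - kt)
0.4827 M

ln[A] = ln[A]₀ - k·t = ln(1.45) - (0.11)·(10) = 0.3716 - 1.1000 = -0.7284
[A] = e^(-0.7284) = 0.4827 M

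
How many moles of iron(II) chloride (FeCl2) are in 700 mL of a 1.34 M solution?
Moles = Molarity × Volume (L)
Moles = 1.34 M × 0.7 L = 0.938 mol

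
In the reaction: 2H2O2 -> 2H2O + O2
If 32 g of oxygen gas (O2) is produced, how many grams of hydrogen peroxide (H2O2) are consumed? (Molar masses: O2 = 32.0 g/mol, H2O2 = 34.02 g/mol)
Moles of O2 = 32 g ÷ 32.0 g/mol = 1 mol
Mole ratio: 2 mol H2O2 / 1 mol O2
Moles of H2O2 = 1 × (2/1) = 2 mol
Mass of H2O2 = 2 mol × 34.02 g/mol = 68.04 g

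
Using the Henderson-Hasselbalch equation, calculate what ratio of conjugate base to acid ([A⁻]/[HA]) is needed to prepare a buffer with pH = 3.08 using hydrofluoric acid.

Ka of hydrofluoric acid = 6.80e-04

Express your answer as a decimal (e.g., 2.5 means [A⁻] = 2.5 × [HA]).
[A⁻]/[HA] = 0.818

pKa = −log(6.80e-04) = 3.1675. pH = pKa + log([A⁻]/[HA]). 3.08 = 3.1675 + log(ratio). log(ratio) = 3.08 − 3.1675 = -0.0875. ratio = 10^(-0.0875) = 0.818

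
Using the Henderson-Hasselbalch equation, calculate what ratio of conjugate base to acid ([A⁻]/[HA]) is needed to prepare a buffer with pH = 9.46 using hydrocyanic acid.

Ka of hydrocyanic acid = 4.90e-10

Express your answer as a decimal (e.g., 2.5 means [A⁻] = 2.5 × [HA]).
[A⁻]/[HA] = 1.413

pKa = −log(4.90e-10) = 9.3098. pH = pKa + log([A⁻]/[HA]). 9.46 = 9.3098 + log(ratio). log(ratio) = 9.46 − 9.3098 = 0.1502. ratio = 10^(0.1502) = 1.413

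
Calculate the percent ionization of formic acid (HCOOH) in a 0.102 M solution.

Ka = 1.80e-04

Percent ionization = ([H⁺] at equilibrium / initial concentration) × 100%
Percent ionization = 4.11%

Let x = [H⁺]. Ka = x²/(C - x) ⇒ x² + (1.80e-04)x - (1.80e-04)(0.102) = 0. x = 4.1958e-03. Percent = (4.1958e-03/0.102) × 100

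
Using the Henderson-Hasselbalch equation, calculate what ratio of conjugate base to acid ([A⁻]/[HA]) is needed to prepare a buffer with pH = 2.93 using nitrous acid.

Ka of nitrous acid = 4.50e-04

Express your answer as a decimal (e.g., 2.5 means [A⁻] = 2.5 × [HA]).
[A⁻]/[HA] = 0.383

pKa = −log(4.50e-04) = 3.3468. pH = pKa + log([A⁻]/[HA]). 2.93 = 3.3468 + log(ratio). log(ratio) = 2.93 − 3.3468 = -0.4168. ratio = 10^(-0.4168) = 0.383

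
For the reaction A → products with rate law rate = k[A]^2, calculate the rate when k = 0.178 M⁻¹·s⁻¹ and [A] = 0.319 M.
0.01811 M/s

rate = k·[A]^2 = 0.178·(0.319)^2 = 0.178·0.101761 = 0.01811 M/s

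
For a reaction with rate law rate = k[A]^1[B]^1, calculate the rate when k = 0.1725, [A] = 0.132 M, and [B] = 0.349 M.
0.007947 M/s

rate = k·[A]^1·[B]^1 = 0.1725·(0.132)^1·(0.349)^1 = 0.1725·0.132·0.349 = 0.007947 M/s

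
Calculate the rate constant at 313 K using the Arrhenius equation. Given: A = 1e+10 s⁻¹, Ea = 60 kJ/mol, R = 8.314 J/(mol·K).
9.70e-01 s⁻¹

k = A·exp(-Ea/(R·T)) = 1e+10·exp(-60000/(8.314·313)) = 1e+10·exp(-23.0567) = 1e+10·9.6964e-11 = 9.70e-01 s⁻¹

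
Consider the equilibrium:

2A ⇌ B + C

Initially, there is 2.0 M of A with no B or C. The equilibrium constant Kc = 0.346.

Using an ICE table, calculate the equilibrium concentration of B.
[B] = 0.541 M

ICE: [A] = 2.0 − 2x, [B] = [C] = x.
Kc = x²/(2.0 − 2x)² = 0.346 ⇒ √Kc = x/(2.0 − 2x).
x = √0.346·2.0/(1 + 2√0.346) = 0.58822·2.0/2.1764 = 0.54053.
[B] = x = 0.541 M.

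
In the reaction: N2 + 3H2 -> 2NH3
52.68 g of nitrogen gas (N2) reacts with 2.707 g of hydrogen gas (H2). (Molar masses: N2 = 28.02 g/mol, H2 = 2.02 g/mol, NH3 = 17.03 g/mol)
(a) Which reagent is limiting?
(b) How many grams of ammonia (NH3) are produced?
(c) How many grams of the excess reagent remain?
(a) H2, (b) 15.21 g, (c) 40.16 g

Moles of N2 = 52.68 g ÷ 28.02 g/mol = 1.88009 mol
Moles of H2 = 2.707 g ÷ 2.02 g/mol = 1.3401 mol
Moles ÷ coefficient: N2: 1.88009/1 = 1.88, H2: 1.3401/3 = 0.4467
(a) H2 has the smaller value, so H2 is the limiting reagent.
(b) Moles of NH3 = 1.3401 mol H2 × (2/3) = 0.893399 mol; mass = 0.893399 mol × 17.03 g/mol = 15.21 g
(c) N2 consumed = 1.3401 × (1/3) = 0.4467 mol; remaining = 1.88009 − 0.4467 = 1.43339 mol; mass = 1.43339 mol × 28.02 g/mol = 40.16 g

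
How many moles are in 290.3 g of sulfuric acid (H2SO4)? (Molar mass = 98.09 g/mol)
Moles = 290.3 g ÷ 98.09 g/mol = 2.96 mol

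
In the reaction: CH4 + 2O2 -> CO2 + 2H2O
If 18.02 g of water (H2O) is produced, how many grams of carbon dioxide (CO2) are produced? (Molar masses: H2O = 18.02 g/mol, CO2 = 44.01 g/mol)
Moles of H2O = 18.02 g ÷ 18.02 g/mol = 1 mol
Mole ratio: 1 mol CO2 / 2 mol H2O
Moles of CO2 = 1 × (1/2) = 0.5 mol
Mass of CO2 = 0.5 mol × 44.01 g/mol = 22 g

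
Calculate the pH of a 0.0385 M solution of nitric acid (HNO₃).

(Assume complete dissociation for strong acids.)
pH = 1.41

[H⁺] = 0.0385 M for strong acid. pH = -log[H⁺] = -log(0.0385)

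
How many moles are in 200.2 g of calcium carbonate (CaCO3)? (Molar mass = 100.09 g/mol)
Moles = 200.2 g ÷ 100.09 g/mol = 2 mol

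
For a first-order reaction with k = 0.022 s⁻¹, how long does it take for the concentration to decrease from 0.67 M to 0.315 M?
34.30 s

From ln[A] = ln[A]₀ - k·t: t = ln([A]₀/[A])/k = ln(0.67/0.315)/0.022 = ln(2.1270)/0.022 = 0.7547/0.022 = 34.30 s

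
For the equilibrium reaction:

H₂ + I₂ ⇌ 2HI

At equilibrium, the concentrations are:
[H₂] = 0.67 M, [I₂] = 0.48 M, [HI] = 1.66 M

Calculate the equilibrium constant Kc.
K_c = 8.5684

Kc = ([HI]^2) / ([H₂] × [I₂])
   = ((1.66)^2) / ((0.67)·(0.48))
   = 2.7556 / 0.3216 = 8.5684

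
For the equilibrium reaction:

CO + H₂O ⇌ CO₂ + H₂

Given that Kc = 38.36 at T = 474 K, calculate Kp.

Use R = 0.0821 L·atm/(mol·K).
K_p = 38.3600

Δn = (moles gaseous products) − (moles gaseous reactants) = 0
T = 474 K; RT = 0.0821 × 474 = 38.9154
Kp = Kc·(RT)^Δn = 38.36 × (38.9154)^0 = 38.36 × 1 = 38.3600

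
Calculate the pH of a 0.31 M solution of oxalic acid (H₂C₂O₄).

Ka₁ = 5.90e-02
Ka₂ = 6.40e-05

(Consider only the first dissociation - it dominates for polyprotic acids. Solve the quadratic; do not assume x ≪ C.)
pH = 0.96

x² + Ka₁·x − Ka₁·C = 0 with Ka₁ = 5.90e-02, C = 0.31.
x = (−Ka₁ + √(Ka₁² + 4·Ka₁·C))/2 = 1.0892e-01 M, so pH = 0.96.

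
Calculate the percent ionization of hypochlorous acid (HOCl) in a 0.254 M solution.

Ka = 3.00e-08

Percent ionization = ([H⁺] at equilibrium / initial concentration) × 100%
Percent ionization = 0.0344%

Let x = [H⁺]. Ka = x²/(C - x) ⇒ x² + (3.00e-08)x - (3.00e-08)(0.254) = 0. x = 8.7278e-05. Percent = (8.7278e-05/0.254) × 100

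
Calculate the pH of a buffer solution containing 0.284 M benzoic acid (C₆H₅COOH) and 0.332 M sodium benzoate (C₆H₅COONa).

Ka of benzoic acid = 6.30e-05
pH = 4.27

pKa = -log(6.30e-05) = 4.20. pH = pKa + log([A⁻]/[HA]) = 4.20 + log(0.332/0.284)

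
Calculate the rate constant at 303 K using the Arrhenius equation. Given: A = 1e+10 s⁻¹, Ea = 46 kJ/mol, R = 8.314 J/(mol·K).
1.17e+02 s⁻¹

k = A·exp(-Ea/(R·T)) = 1e+10·exp(-46000/(8.314·303)) = 1e+10·exp(-18.2602) = 1e+10·1.1741e-08 = 1.17e+02 s⁻¹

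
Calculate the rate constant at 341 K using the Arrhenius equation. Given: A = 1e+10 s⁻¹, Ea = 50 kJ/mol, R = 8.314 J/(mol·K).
2.19e+02 s⁻¹

k = A·exp(-Ea/(R·T)) = 1e+10·exp(-50000/(8.314·341)) = 1e+10·exp(-17.6362) = 1e+10·2.1912e-08 = 2.19e+02 s⁻¹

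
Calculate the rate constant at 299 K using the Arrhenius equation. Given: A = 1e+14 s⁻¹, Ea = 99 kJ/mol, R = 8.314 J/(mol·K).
5.06e-04 s⁻¹

k = A·exp(-Ea/(R·T)) = 1e+14·exp(-99000/(8.314·299)) = 1e+14·exp(-39.8248) = 1e+14·5.0617e-18 = 5.06e-04 s⁻¹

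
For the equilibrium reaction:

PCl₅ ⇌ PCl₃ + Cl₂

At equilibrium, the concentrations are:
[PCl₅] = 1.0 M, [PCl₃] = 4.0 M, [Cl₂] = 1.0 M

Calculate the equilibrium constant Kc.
K_c = 4.0000

Kc = ([PCl₃] × [Cl₂]) / ([PCl₅])
   = ((4.0)·(1.0)) / ((1.0))
   = 4 / 1 = 4.0000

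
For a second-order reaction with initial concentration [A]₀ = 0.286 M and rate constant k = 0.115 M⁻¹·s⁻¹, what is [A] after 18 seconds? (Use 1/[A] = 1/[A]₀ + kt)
0.1796 M

1/[A] = 1/[A]₀ + k·t = 1/0.286 + (0.115)·(18) = 3.4965 + 2.0700 = 5.5665
[A] = 1/5.5665 = 0.1796 M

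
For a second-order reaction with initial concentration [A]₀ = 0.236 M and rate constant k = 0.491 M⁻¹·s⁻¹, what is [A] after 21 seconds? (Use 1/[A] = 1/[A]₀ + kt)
0.0687 M

1/[A] = 1/[A]₀ + k·t = 1/0.236 + (0.491)·(21) = 4.2373 + 10.3110 = 14.5483
[A] = 1/14.5483 = 0.0687 M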